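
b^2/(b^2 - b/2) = 2*b/(2*b - 1)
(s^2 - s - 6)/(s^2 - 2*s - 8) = (s - 3)/(s - 4)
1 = 1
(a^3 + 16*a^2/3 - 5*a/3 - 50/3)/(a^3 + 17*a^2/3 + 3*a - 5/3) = (3*a^2 + a - 10)/(3*a^2 + 2*a - 1)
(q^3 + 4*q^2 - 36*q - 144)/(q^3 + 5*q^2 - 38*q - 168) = (q + 6)/(q + 7)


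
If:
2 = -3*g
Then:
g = -2/3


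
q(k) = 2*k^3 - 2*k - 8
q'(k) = 6*k^2 - 2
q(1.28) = -6.37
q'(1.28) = 7.83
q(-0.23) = -7.56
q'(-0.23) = -1.68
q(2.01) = 4.22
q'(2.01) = 22.24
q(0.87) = -8.42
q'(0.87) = 2.54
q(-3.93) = -121.54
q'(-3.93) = 90.67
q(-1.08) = -8.36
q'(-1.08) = 5.00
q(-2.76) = -44.53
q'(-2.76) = 43.71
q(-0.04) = -7.92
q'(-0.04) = -1.99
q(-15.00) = -6728.00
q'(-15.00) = 1348.00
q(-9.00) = -1448.00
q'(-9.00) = 484.00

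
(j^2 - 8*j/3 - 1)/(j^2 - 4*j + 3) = (j + 1/3)/(j - 1)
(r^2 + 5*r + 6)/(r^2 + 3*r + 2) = (r + 3)/(r + 1)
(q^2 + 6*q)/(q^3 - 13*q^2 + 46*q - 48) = q*(q + 6)/(q^3 - 13*q^2 + 46*q - 48)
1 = 1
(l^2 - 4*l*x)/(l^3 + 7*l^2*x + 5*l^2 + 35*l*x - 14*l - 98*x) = l*(l - 4*x)/(l^3 + 7*l^2*x + 5*l^2 + 35*l*x - 14*l - 98*x)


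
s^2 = s^2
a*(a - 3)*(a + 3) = a^3 - 9*a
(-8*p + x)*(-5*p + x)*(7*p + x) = 280*p^3 - 51*p^2*x - 6*p*x^2 + x^3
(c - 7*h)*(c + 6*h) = c^2 - c*h - 42*h^2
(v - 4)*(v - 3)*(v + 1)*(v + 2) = v^4 - 4*v^3 - 7*v^2 + 22*v + 24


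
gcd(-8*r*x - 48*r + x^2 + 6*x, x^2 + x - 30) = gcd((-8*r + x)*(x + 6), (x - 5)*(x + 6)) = x + 6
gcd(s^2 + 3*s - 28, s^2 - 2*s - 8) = s - 4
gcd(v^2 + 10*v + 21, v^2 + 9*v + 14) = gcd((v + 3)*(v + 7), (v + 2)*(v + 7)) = v + 7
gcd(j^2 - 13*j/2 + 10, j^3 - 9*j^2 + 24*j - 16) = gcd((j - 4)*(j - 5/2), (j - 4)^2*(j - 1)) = j - 4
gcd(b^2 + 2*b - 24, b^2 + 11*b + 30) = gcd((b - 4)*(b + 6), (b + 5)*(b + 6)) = b + 6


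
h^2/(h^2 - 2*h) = h/(h - 2)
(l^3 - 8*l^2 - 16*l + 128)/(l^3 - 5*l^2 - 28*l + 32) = (l - 4)/(l - 1)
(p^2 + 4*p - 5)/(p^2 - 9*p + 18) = (p^2 + 4*p - 5)/(p^2 - 9*p + 18)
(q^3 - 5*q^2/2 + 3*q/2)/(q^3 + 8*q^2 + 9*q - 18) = q*(2*q - 3)/(2*(q^2 + 9*q + 18))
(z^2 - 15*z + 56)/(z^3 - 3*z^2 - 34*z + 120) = (z^2 - 15*z + 56)/(z^3 - 3*z^2 - 34*z + 120)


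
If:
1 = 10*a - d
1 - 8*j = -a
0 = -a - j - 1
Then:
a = -1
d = -11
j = 0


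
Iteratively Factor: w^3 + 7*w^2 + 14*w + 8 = (w + 1)*(w^2 + 6*w + 8) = (w + 1)*(w + 2)*(w + 4)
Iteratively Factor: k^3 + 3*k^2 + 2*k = (k)*(k^2 + 3*k + 2) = k*(k + 1)*(k + 2)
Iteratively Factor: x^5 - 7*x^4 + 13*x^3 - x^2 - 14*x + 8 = (x - 4)*(x^4 - 3*x^3 + x^2 + 3*x - 2) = (x - 4)*(x - 1)*(x^3 - 2*x^2 - x + 2) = (x - 4)*(x - 1)^2*(x^2 - x - 2) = (x - 4)*(x - 1)^2*(x + 1)*(x - 2)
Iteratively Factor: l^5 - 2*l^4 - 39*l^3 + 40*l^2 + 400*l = (l - 5)*(l^4 + 3*l^3 - 24*l^2 - 80*l) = (l - 5)*(l + 4)*(l^3 - l^2 - 20*l) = (l - 5)^2*(l + 4)*(l^2 + 4*l) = (l - 5)^2*(l + 4)^2*(l)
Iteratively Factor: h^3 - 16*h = (h)*(h^2 - 16) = h*(h + 4)*(h - 4)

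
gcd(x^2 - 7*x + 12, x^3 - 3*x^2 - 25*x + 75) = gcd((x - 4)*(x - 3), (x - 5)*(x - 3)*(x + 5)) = x - 3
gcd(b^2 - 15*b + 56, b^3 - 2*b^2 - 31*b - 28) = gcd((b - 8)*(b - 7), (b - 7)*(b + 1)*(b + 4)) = b - 7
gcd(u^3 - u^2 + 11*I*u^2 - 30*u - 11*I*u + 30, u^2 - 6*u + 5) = u - 1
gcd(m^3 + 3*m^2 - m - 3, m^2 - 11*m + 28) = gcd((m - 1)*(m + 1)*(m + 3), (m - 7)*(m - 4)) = 1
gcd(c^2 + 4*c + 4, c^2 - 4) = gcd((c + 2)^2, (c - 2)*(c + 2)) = c + 2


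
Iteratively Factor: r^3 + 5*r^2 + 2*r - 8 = (r - 1)*(r^2 + 6*r + 8) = (r - 1)*(r + 2)*(r + 4)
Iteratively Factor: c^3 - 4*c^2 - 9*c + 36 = (c - 3)*(c^2 - c - 12) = (c - 3)*(c + 3)*(c - 4)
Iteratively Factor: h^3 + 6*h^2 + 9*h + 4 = (h + 4)*(h^2 + 2*h + 1) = (h + 1)*(h + 4)*(h + 1)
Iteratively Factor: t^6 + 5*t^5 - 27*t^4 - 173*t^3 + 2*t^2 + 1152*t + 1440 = (t + 2)*(t^5 + 3*t^4 - 33*t^3 - 107*t^2 + 216*t + 720) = (t - 3)*(t + 2)*(t^4 + 6*t^3 - 15*t^2 - 152*t - 240) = (t - 5)*(t - 3)*(t + 2)*(t^3 + 11*t^2 + 40*t + 48) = (t - 5)*(t - 3)*(t + 2)*(t + 4)*(t^2 + 7*t + 12) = (t - 5)*(t - 3)*(t + 2)*(t + 4)^2*(t + 3)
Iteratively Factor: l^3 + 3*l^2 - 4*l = (l - 1)*(l^2 + 4*l) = (l - 1)*(l + 4)*(l)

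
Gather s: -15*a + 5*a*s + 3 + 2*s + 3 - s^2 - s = -15*a - s^2 + s*(5*a + 1) + 6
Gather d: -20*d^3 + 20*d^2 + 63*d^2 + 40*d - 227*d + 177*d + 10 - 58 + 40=-20*d^3 + 83*d^2 - 10*d - 8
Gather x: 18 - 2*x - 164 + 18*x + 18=16*x - 128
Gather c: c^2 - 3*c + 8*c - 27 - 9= c^2 + 5*c - 36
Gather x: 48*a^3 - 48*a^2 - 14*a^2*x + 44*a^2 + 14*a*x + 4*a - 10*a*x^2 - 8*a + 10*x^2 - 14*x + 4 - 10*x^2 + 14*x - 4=48*a^3 - 4*a^2 - 10*a*x^2 - 4*a + x*(-14*a^2 + 14*a)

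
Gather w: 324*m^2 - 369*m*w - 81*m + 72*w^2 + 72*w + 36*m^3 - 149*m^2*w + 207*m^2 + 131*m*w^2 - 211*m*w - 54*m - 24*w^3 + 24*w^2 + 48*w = 36*m^3 + 531*m^2 - 135*m - 24*w^3 + w^2*(131*m + 96) + w*(-149*m^2 - 580*m + 120)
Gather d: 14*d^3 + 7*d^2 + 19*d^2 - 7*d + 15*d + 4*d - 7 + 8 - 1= 14*d^3 + 26*d^2 + 12*d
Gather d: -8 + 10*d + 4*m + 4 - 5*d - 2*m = 5*d + 2*m - 4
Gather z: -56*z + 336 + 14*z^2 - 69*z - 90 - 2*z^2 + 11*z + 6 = 12*z^2 - 114*z + 252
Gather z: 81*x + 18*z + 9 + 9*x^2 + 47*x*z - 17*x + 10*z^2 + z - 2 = 9*x^2 + 64*x + 10*z^2 + z*(47*x + 19) + 7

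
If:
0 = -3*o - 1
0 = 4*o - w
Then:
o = -1/3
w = -4/3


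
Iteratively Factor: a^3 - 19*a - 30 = (a + 3)*(a^2 - 3*a - 10) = (a - 5)*(a + 3)*(a + 2)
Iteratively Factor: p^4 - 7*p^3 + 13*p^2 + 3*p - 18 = (p - 3)*(p^3 - 4*p^2 + p + 6) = (p - 3)*(p + 1)*(p^2 - 5*p + 6) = (p - 3)^2*(p + 1)*(p - 2)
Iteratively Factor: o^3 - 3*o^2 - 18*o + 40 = (o - 2)*(o^2 - o - 20) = (o - 2)*(o + 4)*(o - 5)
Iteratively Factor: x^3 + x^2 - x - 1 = (x - 1)*(x^2 + 2*x + 1) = (x - 1)*(x + 1)*(x + 1)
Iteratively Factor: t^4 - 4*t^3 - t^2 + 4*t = (t - 4)*(t^3 - t) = t*(t - 4)*(t^2 - 1) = t*(t - 4)*(t + 1)*(t - 1)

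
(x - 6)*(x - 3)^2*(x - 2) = x^4 - 14*x^3 + 69*x^2 - 144*x + 108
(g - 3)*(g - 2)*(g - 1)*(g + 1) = g^4 - 5*g^3 + 5*g^2 + 5*g - 6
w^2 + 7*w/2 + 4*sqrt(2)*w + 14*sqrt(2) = (w + 7/2)*(w + 4*sqrt(2))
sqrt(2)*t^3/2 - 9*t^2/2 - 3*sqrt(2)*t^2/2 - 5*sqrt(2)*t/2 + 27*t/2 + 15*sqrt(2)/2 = (t - 3)*(t - 5*sqrt(2))*(sqrt(2)*t/2 + 1/2)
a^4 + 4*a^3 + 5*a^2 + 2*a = a*(a + 1)^2*(a + 2)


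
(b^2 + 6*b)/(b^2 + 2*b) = (b + 6)/(b + 2)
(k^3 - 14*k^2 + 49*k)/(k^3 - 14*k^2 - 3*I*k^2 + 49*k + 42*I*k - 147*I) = k/(k - 3*I)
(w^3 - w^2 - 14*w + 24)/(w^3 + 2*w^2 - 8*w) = (w - 3)/w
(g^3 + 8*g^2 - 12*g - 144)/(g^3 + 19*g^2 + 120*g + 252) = (g - 4)/(g + 7)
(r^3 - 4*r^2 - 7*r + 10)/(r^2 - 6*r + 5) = r + 2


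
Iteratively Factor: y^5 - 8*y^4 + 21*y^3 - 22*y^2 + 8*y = (y)*(y^4 - 8*y^3 + 21*y^2 - 22*y + 8) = y*(y - 1)*(y^3 - 7*y^2 + 14*y - 8) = y*(y - 2)*(y - 1)*(y^2 - 5*y + 4) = y*(y - 4)*(y - 2)*(y - 1)*(y - 1)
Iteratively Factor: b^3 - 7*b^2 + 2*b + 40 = (b - 5)*(b^2 - 2*b - 8) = (b - 5)*(b - 4)*(b + 2)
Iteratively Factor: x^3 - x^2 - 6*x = (x + 2)*(x^2 - 3*x) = (x - 3)*(x + 2)*(x)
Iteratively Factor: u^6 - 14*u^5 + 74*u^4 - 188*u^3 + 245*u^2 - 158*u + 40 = (u - 5)*(u^5 - 9*u^4 + 29*u^3 - 43*u^2 + 30*u - 8) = (u - 5)*(u - 1)*(u^4 - 8*u^3 + 21*u^2 - 22*u + 8) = (u - 5)*(u - 4)*(u - 1)*(u^3 - 4*u^2 + 5*u - 2) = (u - 5)*(u - 4)*(u - 2)*(u - 1)*(u^2 - 2*u + 1) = (u - 5)*(u - 4)*(u - 2)*(u - 1)^2*(u - 1)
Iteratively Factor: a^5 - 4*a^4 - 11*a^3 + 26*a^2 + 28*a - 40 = (a - 5)*(a^4 + a^3 - 6*a^2 - 4*a + 8) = (a - 5)*(a - 1)*(a^3 + 2*a^2 - 4*a - 8) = (a - 5)*(a - 2)*(a - 1)*(a^2 + 4*a + 4) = (a - 5)*(a - 2)*(a - 1)*(a + 2)*(a + 2)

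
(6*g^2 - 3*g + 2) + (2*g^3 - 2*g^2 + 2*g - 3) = 2*g^3 + 4*g^2 - g - 1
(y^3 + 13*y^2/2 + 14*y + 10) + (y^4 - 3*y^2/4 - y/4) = y^4 + y^3 + 23*y^2/4 + 55*y/4 + 10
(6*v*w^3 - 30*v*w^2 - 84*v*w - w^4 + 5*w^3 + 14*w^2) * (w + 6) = 6*v*w^4 + 6*v*w^3 - 264*v*w^2 - 504*v*w - w^5 - w^4 + 44*w^3 + 84*w^2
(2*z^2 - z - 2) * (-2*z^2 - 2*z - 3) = -4*z^4 - 2*z^3 + 7*z + 6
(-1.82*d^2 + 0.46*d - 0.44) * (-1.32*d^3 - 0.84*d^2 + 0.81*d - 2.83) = 2.4024*d^5 + 0.9216*d^4 - 1.2798*d^3 + 5.8928*d^2 - 1.6582*d + 1.2452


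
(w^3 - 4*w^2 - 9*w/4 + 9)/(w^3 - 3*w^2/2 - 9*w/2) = (w^2 - 11*w/2 + 6)/(w*(w - 3))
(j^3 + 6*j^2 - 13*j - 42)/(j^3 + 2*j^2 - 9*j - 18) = (j + 7)/(j + 3)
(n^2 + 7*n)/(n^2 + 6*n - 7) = n/(n - 1)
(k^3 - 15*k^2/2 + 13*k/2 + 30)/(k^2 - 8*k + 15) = (k^2 - 5*k/2 - 6)/(k - 3)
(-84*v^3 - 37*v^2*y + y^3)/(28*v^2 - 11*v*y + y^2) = (12*v^2 + 7*v*y + y^2)/(-4*v + y)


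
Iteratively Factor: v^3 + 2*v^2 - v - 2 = (v - 1)*(v^2 + 3*v + 2) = (v - 1)*(v + 1)*(v + 2)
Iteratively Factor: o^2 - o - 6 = (o - 3)*(o + 2)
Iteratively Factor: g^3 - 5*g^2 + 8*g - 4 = (g - 2)*(g^2 - 3*g + 2) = (g - 2)*(g - 1)*(g - 2)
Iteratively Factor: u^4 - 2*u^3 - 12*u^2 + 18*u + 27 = (u + 3)*(u^3 - 5*u^2 + 3*u + 9) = (u - 3)*(u + 3)*(u^2 - 2*u - 3) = (u - 3)*(u + 1)*(u + 3)*(u - 3)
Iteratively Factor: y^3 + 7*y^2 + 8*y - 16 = (y + 4)*(y^2 + 3*y - 4) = (y + 4)^2*(y - 1)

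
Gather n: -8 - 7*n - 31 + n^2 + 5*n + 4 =n^2 - 2*n - 35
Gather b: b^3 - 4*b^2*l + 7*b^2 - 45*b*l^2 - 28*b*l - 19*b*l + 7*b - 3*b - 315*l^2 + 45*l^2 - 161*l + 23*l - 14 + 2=b^3 + b^2*(7 - 4*l) + b*(-45*l^2 - 47*l + 4) - 270*l^2 - 138*l - 12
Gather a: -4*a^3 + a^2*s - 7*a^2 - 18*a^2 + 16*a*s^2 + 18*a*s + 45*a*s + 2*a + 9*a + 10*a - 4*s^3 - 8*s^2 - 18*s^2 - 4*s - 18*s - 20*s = -4*a^3 + a^2*(s - 25) + a*(16*s^2 + 63*s + 21) - 4*s^3 - 26*s^2 - 42*s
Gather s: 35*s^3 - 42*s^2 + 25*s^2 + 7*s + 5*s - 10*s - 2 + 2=35*s^3 - 17*s^2 + 2*s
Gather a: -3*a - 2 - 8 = -3*a - 10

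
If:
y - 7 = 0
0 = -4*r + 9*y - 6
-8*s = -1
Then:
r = 57/4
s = 1/8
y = 7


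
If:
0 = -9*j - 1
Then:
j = -1/9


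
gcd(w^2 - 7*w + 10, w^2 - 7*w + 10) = w^2 - 7*w + 10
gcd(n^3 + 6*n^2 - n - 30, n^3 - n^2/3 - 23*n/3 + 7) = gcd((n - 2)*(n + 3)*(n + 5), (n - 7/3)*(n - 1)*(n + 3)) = n + 3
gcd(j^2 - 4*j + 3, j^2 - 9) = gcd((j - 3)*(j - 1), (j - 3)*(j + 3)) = j - 3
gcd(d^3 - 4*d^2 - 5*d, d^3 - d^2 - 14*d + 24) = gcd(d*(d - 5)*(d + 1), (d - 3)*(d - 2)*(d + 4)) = 1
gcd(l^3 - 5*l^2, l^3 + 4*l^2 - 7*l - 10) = 1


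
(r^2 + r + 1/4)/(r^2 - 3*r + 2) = (r^2 + r + 1/4)/(r^2 - 3*r + 2)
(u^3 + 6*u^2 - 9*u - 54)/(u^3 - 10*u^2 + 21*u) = (u^2 + 9*u + 18)/(u*(u - 7))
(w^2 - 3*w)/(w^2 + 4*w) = (w - 3)/(w + 4)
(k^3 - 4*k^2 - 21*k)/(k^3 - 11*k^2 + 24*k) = (k^2 - 4*k - 21)/(k^2 - 11*k + 24)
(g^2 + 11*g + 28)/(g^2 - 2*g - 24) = (g + 7)/(g - 6)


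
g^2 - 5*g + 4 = (g - 4)*(g - 1)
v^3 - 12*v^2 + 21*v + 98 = (v - 7)^2*(v + 2)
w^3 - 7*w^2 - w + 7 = (w - 7)*(w - 1)*(w + 1)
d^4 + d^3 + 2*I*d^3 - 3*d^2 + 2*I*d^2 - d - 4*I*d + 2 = (d - 1)*(d + 2)*(d + I)^2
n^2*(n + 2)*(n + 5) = n^4 + 7*n^3 + 10*n^2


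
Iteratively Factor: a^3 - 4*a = (a + 2)*(a^2 - 2*a) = (a - 2)*(a + 2)*(a)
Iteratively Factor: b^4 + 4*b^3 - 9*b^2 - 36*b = (b)*(b^3 + 4*b^2 - 9*b - 36) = b*(b - 3)*(b^2 + 7*b + 12) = b*(b - 3)*(b + 4)*(b + 3)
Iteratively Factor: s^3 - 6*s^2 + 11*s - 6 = (s - 2)*(s^2 - 4*s + 3) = (s - 2)*(s - 1)*(s - 3)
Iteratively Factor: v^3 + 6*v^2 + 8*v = (v)*(v^2 + 6*v + 8) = v*(v + 4)*(v + 2)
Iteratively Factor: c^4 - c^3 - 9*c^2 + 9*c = (c + 3)*(c^3 - 4*c^2 + 3*c) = c*(c + 3)*(c^2 - 4*c + 3) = c*(c - 3)*(c + 3)*(c - 1)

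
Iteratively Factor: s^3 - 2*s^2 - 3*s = (s + 1)*(s^2 - 3*s) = s*(s + 1)*(s - 3)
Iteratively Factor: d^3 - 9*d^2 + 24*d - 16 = (d - 1)*(d^2 - 8*d + 16) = (d - 4)*(d - 1)*(d - 4)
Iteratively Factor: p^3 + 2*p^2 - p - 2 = (p + 2)*(p^2 - 1) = (p + 1)*(p + 2)*(p - 1)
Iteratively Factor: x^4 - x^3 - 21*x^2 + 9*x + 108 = (x - 3)*(x^3 + 2*x^2 - 15*x - 36) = (x - 3)*(x + 3)*(x^2 - x - 12) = (x - 3)*(x + 3)^2*(x - 4)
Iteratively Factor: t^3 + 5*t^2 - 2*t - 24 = (t + 4)*(t^2 + t - 6) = (t + 3)*(t + 4)*(t - 2)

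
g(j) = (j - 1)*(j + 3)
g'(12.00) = 26.00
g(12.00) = 165.00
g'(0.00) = 2.00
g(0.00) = -3.00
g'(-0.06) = 1.88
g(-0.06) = -3.12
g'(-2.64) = -3.28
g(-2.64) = -1.31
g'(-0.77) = 0.46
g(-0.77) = -3.95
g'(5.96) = 13.92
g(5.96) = 44.44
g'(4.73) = 11.46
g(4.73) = 28.83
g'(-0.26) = 1.48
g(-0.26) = -3.45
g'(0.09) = 2.18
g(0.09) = -2.81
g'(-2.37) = -2.74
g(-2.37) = -2.12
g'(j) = 2*j + 2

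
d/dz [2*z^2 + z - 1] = 4*z + 1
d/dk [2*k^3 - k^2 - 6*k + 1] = 6*k^2 - 2*k - 6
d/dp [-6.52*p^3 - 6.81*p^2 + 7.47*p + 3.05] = -19.56*p^2 - 13.62*p + 7.47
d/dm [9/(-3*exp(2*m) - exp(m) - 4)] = (54*exp(m) + 9)*exp(m)/(3*exp(2*m) + exp(m) + 4)^2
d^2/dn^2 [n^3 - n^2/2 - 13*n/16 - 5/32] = 6*n - 1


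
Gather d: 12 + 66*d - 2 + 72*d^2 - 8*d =72*d^2 + 58*d + 10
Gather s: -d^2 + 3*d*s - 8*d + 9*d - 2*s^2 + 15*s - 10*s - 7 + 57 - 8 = -d^2 + d - 2*s^2 + s*(3*d + 5) + 42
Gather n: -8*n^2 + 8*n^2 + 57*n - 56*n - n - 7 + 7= 0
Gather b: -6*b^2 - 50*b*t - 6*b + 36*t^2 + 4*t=-6*b^2 + b*(-50*t - 6) + 36*t^2 + 4*t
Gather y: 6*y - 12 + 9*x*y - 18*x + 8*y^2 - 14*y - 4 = -18*x + 8*y^2 + y*(9*x - 8) - 16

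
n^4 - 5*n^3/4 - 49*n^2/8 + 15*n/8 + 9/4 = (n - 3)*(n - 3/4)*(n + 1/2)*(n + 2)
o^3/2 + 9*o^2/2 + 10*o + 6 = (o/2 + 1/2)*(o + 2)*(o + 6)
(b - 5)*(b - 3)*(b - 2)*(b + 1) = b^4 - 9*b^3 + 21*b^2 + b - 30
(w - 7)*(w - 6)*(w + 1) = w^3 - 12*w^2 + 29*w + 42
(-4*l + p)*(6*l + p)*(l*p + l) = -24*l^3*p - 24*l^3 + 2*l^2*p^2 + 2*l^2*p + l*p^3 + l*p^2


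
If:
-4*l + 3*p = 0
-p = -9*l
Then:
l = 0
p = 0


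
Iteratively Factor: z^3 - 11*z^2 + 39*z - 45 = (z - 3)*(z^2 - 8*z + 15) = (z - 3)^2*(z - 5)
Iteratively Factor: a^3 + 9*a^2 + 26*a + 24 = (a + 3)*(a^2 + 6*a + 8) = (a + 3)*(a + 4)*(a + 2)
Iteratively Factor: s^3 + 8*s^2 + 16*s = (s + 4)*(s^2 + 4*s) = s*(s + 4)*(s + 4)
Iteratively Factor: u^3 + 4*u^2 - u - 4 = (u + 1)*(u^2 + 3*u - 4) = (u + 1)*(u + 4)*(u - 1)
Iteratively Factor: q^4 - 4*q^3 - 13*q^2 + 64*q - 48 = (q - 4)*(q^3 - 13*q + 12) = (q - 4)*(q - 1)*(q^2 + q - 12) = (q - 4)*(q - 1)*(q + 4)*(q - 3)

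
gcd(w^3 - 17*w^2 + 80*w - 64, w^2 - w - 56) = w - 8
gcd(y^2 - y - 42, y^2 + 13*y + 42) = y + 6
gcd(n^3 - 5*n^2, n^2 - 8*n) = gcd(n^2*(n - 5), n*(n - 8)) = n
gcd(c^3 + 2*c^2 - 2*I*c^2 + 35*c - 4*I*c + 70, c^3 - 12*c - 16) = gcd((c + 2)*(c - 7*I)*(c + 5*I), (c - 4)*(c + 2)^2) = c + 2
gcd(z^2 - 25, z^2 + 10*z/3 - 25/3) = z + 5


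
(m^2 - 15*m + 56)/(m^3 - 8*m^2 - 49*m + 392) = 1/(m + 7)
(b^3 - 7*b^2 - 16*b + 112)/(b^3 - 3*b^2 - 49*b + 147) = (b^2 - 16)/(b^2 + 4*b - 21)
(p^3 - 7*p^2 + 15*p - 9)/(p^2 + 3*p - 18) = (p^2 - 4*p + 3)/(p + 6)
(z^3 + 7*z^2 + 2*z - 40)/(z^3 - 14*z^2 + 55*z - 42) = (z^3 + 7*z^2 + 2*z - 40)/(z^3 - 14*z^2 + 55*z - 42)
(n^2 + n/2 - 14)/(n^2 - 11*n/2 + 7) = (n + 4)/(n - 2)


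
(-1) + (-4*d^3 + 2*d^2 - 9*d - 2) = -4*d^3 + 2*d^2 - 9*d - 3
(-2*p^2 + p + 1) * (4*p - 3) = -8*p^3 + 10*p^2 + p - 3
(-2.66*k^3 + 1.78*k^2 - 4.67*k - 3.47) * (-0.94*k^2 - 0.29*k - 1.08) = 2.5004*k^5 - 0.9018*k^4 + 6.7464*k^3 + 2.6937*k^2 + 6.0499*k + 3.7476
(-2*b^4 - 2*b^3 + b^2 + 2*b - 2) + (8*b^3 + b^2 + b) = -2*b^4 + 6*b^3 + 2*b^2 + 3*b - 2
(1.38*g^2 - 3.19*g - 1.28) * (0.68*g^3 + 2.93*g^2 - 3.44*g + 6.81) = 0.9384*g^5 + 1.8742*g^4 - 14.9643*g^3 + 16.621*g^2 - 17.3207*g - 8.7168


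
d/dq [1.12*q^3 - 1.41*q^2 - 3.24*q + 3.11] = 3.36*q^2 - 2.82*q - 3.24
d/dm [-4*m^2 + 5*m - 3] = 5 - 8*m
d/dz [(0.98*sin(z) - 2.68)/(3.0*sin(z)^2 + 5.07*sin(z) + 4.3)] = (-2.94*sin(z)^2 + 16.08*sin(z) + 17.8016)*cos(z)/(9.0*sin(z)^4 + 30.42*sin(z)^3 + 51.5049*sin(z)^2 + 43.602*sin(z) + 18.49)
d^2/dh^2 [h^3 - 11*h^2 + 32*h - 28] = 6*h - 22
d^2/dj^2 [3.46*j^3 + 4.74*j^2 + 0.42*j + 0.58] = 20.76*j + 9.48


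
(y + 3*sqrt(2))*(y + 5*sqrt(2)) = y^2 + 8*sqrt(2)*y + 30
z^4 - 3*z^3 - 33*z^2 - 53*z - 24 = (z - 8)*(z + 1)^2*(z + 3)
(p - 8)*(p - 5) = p^2 - 13*p + 40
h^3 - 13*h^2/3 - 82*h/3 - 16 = (h - 8)*(h + 2/3)*(h + 3)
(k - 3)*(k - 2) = k^2 - 5*k + 6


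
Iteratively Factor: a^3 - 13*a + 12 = (a - 3)*(a^2 + 3*a - 4) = (a - 3)*(a - 1)*(a + 4)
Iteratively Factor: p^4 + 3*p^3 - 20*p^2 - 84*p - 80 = (p + 4)*(p^3 - p^2 - 16*p - 20) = (p + 2)*(p + 4)*(p^2 - 3*p - 10) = (p + 2)^2*(p + 4)*(p - 5)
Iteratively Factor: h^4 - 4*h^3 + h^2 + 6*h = (h - 2)*(h^3 - 2*h^2 - 3*h) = (h - 2)*(h + 1)*(h^2 - 3*h) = h*(h - 2)*(h + 1)*(h - 3)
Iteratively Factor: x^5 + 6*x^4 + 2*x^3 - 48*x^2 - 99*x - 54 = (x - 3)*(x^4 + 9*x^3 + 29*x^2 + 39*x + 18) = (x - 3)*(x + 2)*(x^3 + 7*x^2 + 15*x + 9) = (x - 3)*(x + 2)*(x + 3)*(x^2 + 4*x + 3) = (x - 3)*(x + 2)*(x + 3)^2*(x + 1)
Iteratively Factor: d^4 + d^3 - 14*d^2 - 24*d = (d)*(d^3 + d^2 - 14*d - 24) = d*(d + 3)*(d^2 - 2*d - 8) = d*(d + 2)*(d + 3)*(d - 4)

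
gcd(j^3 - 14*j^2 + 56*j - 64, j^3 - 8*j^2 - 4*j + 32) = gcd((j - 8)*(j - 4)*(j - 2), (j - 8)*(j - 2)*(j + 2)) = j^2 - 10*j + 16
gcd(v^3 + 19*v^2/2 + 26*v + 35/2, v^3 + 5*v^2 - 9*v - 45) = v + 5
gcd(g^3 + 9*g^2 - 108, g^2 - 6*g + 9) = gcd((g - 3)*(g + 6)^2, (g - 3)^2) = g - 3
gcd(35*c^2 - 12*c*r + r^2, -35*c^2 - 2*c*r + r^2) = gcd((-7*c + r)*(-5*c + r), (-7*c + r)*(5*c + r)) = -7*c + r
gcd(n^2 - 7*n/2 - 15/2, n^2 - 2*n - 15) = n - 5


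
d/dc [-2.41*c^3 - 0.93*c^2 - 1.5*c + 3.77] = -7.23*c^2 - 1.86*c - 1.5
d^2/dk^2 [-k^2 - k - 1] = -2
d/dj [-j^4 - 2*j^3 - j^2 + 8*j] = -4*j^3 - 6*j^2 - 2*j + 8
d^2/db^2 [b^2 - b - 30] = 2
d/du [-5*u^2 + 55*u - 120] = 55 - 10*u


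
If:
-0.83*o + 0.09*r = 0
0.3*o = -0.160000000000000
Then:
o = -0.53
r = -4.92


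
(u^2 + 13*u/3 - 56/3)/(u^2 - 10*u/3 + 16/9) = 3*(u + 7)/(3*u - 2)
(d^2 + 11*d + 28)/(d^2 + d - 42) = (d + 4)/(d - 6)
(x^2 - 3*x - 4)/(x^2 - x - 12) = (x + 1)/(x + 3)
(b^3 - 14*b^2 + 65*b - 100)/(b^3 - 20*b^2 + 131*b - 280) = (b^2 - 9*b + 20)/(b^2 - 15*b + 56)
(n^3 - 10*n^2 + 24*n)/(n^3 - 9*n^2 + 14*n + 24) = n/(n + 1)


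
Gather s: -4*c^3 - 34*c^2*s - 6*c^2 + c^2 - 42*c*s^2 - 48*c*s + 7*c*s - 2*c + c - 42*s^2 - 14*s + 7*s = -4*c^3 - 5*c^2 - c + s^2*(-42*c - 42) + s*(-34*c^2 - 41*c - 7)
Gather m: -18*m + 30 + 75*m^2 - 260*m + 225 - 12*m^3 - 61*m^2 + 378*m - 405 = -12*m^3 + 14*m^2 + 100*m - 150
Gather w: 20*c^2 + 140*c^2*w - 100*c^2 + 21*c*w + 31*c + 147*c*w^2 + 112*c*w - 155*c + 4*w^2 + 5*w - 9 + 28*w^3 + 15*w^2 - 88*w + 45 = -80*c^2 - 124*c + 28*w^3 + w^2*(147*c + 19) + w*(140*c^2 + 133*c - 83) + 36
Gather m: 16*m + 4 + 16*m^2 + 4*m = 16*m^2 + 20*m + 4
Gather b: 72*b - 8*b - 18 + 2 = 64*b - 16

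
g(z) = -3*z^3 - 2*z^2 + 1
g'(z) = -9*z^2 - 4*z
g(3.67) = -174.23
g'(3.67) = -135.90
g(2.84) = -83.85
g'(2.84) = -83.95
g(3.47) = -148.43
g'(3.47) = -122.25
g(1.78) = -22.26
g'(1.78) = -35.64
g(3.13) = -110.59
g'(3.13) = -100.69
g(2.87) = -86.39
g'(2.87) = -85.61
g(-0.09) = 0.99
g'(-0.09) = 0.29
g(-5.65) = 478.24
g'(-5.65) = -264.70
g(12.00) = -5471.00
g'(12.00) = -1344.00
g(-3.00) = 64.00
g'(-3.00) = -69.00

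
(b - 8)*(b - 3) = b^2 - 11*b + 24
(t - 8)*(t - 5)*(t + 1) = t^3 - 12*t^2 + 27*t + 40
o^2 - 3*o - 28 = (o - 7)*(o + 4)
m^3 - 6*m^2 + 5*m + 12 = (m - 4)*(m - 3)*(m + 1)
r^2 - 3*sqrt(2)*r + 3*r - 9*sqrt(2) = (r + 3)*(r - 3*sqrt(2))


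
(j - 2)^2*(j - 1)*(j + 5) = j^4 - 17*j^2 + 36*j - 20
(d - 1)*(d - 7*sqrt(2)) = d^2 - 7*sqrt(2)*d - d + 7*sqrt(2)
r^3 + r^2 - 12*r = r*(r - 3)*(r + 4)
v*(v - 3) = v^2 - 3*v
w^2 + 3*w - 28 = (w - 4)*(w + 7)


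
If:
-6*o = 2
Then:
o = -1/3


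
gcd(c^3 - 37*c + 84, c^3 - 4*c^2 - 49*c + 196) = c^2 + 3*c - 28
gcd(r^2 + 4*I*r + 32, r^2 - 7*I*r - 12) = r - 4*I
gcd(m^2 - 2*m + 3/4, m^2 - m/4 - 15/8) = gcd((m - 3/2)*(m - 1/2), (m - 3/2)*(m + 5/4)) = m - 3/2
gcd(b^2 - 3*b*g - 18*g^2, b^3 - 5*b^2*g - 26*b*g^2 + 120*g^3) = b - 6*g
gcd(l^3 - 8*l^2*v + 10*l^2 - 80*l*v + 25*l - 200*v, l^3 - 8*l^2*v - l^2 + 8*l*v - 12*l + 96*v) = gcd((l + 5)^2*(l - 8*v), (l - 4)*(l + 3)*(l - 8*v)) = -l + 8*v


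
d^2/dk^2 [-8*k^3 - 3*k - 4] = -48*k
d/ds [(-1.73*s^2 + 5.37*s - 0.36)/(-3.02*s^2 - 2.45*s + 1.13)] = (20.4559*s^2 - 6.0842*s + 5.1861)/(9.1204*s^4 + 14.798*s^3 - 0.822699999999998*s^2 - 5.537*s + 1.2769)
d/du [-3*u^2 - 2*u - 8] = -6*u - 2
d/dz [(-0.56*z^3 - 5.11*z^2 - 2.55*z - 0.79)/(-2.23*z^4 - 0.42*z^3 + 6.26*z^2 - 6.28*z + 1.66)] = (-1.2488*z^6 - 22.7906*z^5 - 22.7113*z^4 - 2.1552*z^3 + 44.2696*z^2 - 7.0744*z - 9.1942)/(4.9729*z^8 + 1.8732*z^7 - 27.7432*z^6 + 22.7504*z^5 + 37.0592*z^4 - 80.02*z^3 + 60.2216*z^2 - 20.8496*z + 2.7556)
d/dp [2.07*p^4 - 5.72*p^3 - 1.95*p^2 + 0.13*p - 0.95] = 8.28*p^3 - 17.16*p^2 - 3.9*p + 0.13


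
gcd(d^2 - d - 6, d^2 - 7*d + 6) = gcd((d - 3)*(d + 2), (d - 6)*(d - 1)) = 1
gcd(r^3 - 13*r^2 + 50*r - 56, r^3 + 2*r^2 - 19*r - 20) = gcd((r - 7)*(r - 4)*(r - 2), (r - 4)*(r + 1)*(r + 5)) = r - 4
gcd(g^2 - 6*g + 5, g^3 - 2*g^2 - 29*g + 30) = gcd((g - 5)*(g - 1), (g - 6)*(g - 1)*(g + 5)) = g - 1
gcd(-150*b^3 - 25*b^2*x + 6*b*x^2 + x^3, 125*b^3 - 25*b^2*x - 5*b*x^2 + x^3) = -25*b^2 + x^2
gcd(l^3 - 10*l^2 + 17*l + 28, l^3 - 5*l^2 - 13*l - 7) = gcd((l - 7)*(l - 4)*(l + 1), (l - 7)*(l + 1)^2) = l^2 - 6*l - 7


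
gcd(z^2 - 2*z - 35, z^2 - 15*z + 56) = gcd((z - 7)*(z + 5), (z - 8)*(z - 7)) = z - 7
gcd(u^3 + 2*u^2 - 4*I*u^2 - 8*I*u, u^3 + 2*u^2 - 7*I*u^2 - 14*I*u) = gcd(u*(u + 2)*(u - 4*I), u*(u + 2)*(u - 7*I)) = u^2 + 2*u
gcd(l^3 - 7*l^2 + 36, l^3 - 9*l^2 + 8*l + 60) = l^2 - 4*l - 12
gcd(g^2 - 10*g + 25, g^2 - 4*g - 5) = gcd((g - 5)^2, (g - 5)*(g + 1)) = g - 5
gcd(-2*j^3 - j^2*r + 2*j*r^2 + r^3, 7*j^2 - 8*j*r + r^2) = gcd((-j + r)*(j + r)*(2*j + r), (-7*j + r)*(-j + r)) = -j + r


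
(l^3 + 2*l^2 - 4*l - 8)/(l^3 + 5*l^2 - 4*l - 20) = (l + 2)/(l + 5)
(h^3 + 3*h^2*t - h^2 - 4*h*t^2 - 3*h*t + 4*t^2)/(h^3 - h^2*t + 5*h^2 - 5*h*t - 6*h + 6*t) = (h + 4*t)/(h + 6)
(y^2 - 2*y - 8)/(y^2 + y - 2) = (y - 4)/(y - 1)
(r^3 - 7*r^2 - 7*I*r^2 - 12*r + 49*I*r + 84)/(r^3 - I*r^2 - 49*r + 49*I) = (r^2 - 7*I*r - 12)/(r^2 + r*(7 - I) - 7*I)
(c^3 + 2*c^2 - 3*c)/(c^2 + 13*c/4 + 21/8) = 8*c*(c^2 + 2*c - 3)/(8*c^2 + 26*c + 21)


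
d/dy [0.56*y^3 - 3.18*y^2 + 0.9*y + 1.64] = 1.68*y^2 - 6.36*y + 0.9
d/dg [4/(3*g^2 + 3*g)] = 4*(-2*g - 1)/(3*g^2*(g + 1)^2)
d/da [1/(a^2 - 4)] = -2*a/(a^2 - 4)^2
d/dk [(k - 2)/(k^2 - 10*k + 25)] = (-k - 1)/(k^3 - 15*k^2 + 75*k - 125)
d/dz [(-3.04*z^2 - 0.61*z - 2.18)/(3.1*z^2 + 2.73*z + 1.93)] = (-6.4082*z^2 + 1.7816*z + 4.7741)/(9.61*z^4 + 16.926*z^3 + 19.4189*z^2 + 10.5378*z + 3.7249)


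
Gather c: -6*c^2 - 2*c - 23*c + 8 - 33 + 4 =-6*c^2 - 25*c - 21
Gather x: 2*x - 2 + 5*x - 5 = 7*x - 7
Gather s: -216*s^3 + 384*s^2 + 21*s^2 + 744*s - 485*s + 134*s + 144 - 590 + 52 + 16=-216*s^3 + 405*s^2 + 393*s - 378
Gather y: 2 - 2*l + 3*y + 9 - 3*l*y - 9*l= -11*l + y*(3 - 3*l) + 11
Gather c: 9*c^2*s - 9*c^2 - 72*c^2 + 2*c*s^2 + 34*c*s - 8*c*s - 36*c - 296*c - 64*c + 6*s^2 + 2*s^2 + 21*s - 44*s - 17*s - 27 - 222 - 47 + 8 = c^2*(9*s - 81) + c*(2*s^2 + 26*s - 396) + 8*s^2 - 40*s - 288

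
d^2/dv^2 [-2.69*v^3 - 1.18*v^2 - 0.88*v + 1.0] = -16.14*v - 2.36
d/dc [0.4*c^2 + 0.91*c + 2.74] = 0.8*c + 0.91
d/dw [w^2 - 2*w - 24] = 2*w - 2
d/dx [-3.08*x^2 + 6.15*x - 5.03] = 6.15 - 6.16*x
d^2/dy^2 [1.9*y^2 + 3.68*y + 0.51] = 3.80000000000000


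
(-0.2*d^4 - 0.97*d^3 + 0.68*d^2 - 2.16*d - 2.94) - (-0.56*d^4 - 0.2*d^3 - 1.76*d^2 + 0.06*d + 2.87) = 0.36*d^4 - 0.77*d^3 + 2.44*d^2 - 2.22*d - 5.81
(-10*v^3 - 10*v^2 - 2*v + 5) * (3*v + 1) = -30*v^4 - 40*v^3 - 16*v^2 + 13*v + 5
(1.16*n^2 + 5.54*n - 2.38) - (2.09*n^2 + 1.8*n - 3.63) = -0.93*n^2 + 3.74*n + 1.25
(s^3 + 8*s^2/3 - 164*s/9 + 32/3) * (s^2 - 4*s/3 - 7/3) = s^5 + 4*s^4/3 - 217*s^3/9 + 776*s^2/27 + 764*s/27 - 224/9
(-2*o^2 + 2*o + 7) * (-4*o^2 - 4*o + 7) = 8*o^4 - 50*o^2 - 14*o + 49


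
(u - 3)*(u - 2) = u^2 - 5*u + 6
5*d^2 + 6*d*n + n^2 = (d + n)*(5*d + n)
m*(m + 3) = m^2 + 3*m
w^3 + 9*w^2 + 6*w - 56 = (w - 2)*(w + 4)*(w + 7)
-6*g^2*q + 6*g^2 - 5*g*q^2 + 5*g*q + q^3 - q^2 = (-6*g + q)*(g + q)*(q - 1)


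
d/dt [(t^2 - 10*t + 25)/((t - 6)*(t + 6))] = 2*(5*t^2 - 61*t + 180)/(t^4 - 72*t^2 + 1296)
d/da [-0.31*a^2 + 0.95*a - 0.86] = 0.95 - 0.62*a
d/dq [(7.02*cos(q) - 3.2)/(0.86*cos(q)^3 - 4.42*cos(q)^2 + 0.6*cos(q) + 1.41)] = (12.0744*cos(q)^3 - 39.2844*cos(q)^2 + 28.288*cos(q) - 11.8182)*sin(q)/(0.7396*cos(q)^6 - 7.6024*cos(q)^5 + 20.5684*cos(q)^4 - 2.8788*cos(q)^3 - 12.1044*cos(q)^2 + 1.692*cos(q) + 1.9881)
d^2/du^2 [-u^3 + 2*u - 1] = -6*u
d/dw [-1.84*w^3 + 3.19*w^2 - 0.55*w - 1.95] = -5.52*w^2 + 6.38*w - 0.55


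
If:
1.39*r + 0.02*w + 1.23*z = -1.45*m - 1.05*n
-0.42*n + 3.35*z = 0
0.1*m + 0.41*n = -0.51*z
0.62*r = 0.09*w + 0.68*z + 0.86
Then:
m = -37.802380952381*z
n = 7.97619047619048*z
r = 29.6898961038961*z + 0.125090909090909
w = 196.97483982684*z - 8.69381818181818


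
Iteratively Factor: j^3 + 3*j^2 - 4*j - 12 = (j + 2)*(j^2 + j - 6) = (j + 2)*(j + 3)*(j - 2)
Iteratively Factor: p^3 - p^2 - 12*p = (p + 3)*(p^2 - 4*p) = p*(p + 3)*(p - 4)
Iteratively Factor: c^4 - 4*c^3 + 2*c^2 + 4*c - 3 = (c + 1)*(c^3 - 5*c^2 + 7*c - 3) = (c - 3)*(c + 1)*(c^2 - 2*c + 1) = (c - 3)*(c - 1)*(c + 1)*(c - 1)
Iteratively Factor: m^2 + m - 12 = (m - 3)*(m + 4)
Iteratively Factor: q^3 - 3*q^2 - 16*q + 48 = (q - 4)*(q^2 + q - 12) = (q - 4)*(q - 3)*(q + 4)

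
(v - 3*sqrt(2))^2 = v^2 - 6*sqrt(2)*v + 18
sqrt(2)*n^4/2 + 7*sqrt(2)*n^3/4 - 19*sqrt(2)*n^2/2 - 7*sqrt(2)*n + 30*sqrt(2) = (n - 5/2)*(n - 2)*(n + 6)*(sqrt(2)*n/2 + sqrt(2))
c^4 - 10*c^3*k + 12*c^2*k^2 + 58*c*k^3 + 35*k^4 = (c - 7*k)*(c - 5*k)*(c + k)^2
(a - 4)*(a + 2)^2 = a^3 - 12*a - 16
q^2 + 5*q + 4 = (q + 1)*(q + 4)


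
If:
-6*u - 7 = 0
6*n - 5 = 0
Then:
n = 5/6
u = -7/6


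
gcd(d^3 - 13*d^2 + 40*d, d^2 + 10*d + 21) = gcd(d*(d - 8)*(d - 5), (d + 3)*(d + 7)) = 1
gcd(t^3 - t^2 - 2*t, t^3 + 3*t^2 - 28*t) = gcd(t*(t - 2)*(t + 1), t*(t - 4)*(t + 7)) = t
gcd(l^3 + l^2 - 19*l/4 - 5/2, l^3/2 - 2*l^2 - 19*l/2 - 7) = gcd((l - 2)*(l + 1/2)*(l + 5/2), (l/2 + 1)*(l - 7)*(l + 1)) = 1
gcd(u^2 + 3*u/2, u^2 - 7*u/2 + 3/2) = 1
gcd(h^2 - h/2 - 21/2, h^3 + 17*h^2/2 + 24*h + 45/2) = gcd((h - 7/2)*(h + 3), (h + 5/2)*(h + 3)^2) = h + 3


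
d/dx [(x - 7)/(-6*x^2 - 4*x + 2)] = (3*x^2 - 42*x - 13)/(2*(9*x^4 + 12*x^3 - 2*x^2 - 4*x + 1))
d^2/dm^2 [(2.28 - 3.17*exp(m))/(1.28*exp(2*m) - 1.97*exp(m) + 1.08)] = (-5.193728*exp(4*m) + 6.948736*exp(3*m) + 9.04550400000002*exp(2*m) - 10.503528*exp(m) + 1.15344)*exp(m)/(2.097152*exp(6*m) - 9.682944*exp(5*m) + 20.211072*exp(4*m) - 23.985341*exp(3*m) + 17.053092*exp(2*m) - 6.893424*exp(m) + 1.259712)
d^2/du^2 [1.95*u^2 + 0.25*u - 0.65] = 3.90000000000000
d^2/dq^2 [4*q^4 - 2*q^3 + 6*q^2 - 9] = 48*q^2 - 12*q + 12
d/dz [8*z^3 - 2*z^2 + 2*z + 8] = 24*z^2 - 4*z + 2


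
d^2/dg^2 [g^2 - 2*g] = 2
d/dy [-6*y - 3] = -6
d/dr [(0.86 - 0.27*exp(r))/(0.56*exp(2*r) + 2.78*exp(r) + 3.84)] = (0.1512*exp(2*r) - 0.9632*exp(r) - 3.4276)*exp(r)/(0.3136*exp(4*r) + 3.1136*exp(3*r) + 12.0292*exp(2*r) + 21.3504*exp(r) + 14.7456)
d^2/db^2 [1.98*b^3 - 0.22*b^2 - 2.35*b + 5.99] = 11.88*b - 0.44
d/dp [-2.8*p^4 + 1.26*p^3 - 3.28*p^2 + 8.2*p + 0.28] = -11.2*p^3 + 3.78*p^2 - 6.56*p + 8.2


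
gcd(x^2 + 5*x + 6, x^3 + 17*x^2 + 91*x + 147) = x + 3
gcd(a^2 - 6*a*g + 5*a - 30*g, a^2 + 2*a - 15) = a + 5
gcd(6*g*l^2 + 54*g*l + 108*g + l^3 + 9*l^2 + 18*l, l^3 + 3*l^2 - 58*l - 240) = l + 6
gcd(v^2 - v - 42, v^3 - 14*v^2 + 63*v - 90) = 1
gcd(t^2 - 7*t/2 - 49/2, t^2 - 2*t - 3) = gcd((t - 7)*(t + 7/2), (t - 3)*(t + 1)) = 1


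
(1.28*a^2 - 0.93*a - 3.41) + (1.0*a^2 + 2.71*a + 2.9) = 2.28*a^2 + 1.78*a - 0.51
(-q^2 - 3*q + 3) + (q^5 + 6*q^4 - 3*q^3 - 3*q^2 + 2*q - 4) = q^5 + 6*q^4 - 3*q^3 - 4*q^2 - q - 1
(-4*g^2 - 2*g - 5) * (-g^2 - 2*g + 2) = 4*g^4 + 10*g^3 + g^2 + 6*g - 10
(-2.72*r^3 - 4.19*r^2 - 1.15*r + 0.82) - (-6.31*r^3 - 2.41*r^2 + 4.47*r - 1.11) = 3.59*r^3 - 1.78*r^2 - 5.62*r + 1.93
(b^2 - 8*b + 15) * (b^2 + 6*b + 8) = b^4 - 2*b^3 - 25*b^2 + 26*b + 120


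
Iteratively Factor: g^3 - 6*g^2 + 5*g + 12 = (g - 4)*(g^2 - 2*g - 3) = (g - 4)*(g + 1)*(g - 3)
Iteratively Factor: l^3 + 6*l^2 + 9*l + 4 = (l + 1)*(l^2 + 5*l + 4) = (l + 1)^2*(l + 4)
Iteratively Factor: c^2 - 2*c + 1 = (c - 1)*(c - 1)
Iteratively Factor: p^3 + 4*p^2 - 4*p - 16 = (p + 4)*(p^2 - 4) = (p - 2)*(p + 4)*(p + 2)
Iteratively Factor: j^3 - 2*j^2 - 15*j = (j + 3)*(j^2 - 5*j) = j*(j + 3)*(j - 5)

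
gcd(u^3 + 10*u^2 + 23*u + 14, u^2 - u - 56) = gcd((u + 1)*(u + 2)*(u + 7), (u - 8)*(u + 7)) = u + 7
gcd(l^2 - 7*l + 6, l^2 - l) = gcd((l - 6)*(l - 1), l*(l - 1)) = l - 1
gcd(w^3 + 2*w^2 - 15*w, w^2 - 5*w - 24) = 1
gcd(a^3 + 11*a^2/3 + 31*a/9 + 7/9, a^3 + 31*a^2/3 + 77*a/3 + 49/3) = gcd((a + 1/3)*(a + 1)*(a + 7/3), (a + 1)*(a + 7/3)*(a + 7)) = a^2 + 10*a/3 + 7/3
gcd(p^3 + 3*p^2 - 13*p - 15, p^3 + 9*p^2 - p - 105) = p^2 + 2*p - 15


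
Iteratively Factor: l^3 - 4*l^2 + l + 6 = (l - 2)*(l^2 - 2*l - 3) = (l - 2)*(l + 1)*(l - 3)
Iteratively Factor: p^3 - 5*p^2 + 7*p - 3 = (p - 3)*(p^2 - 2*p + 1) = (p - 3)*(p - 1)*(p - 1)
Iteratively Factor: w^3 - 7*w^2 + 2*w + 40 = (w - 4)*(w^2 - 3*w - 10) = (w - 4)*(w + 2)*(w - 5)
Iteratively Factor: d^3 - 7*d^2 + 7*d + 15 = (d - 3)*(d^2 - 4*d - 5) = (d - 5)*(d - 3)*(d + 1)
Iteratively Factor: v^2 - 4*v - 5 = (v + 1)*(v - 5)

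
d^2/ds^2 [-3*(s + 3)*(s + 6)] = -6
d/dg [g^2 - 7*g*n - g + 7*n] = 2*g - 7*n - 1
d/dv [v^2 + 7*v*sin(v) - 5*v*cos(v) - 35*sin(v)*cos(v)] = 5*v*sin(v) + 7*v*cos(v) + 2*v + 7*sin(v) - 5*cos(v) - 35*cos(2*v)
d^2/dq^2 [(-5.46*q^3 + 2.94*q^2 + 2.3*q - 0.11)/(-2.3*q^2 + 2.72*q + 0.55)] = (8.5265128291212e-14*q^5 - 5.6843418860808e-14*q^4 + 33.485048*q^3 + 30.18576*q^2 - 11.67606*q + 7.008848)/(12.167*q^6 - 43.1664*q^5 + 42.32046*q^4 + 0.521151999999997*q^3 - 10.12011*q^2 - 2.4684*q - 0.166375)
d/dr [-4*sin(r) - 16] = -4*cos(r)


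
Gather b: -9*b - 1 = -9*b - 1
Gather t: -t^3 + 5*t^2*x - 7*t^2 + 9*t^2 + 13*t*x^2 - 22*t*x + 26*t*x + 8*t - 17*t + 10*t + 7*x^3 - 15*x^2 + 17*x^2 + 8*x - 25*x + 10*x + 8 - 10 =-t^3 + t^2*(5*x + 2) + t*(13*x^2 + 4*x + 1) + 7*x^3 + 2*x^2 - 7*x - 2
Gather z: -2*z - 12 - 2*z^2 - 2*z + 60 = -2*z^2 - 4*z + 48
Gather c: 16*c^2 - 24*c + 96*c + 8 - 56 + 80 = 16*c^2 + 72*c + 32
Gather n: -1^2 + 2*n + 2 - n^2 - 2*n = 1 - n^2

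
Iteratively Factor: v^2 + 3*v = (v + 3)*(v)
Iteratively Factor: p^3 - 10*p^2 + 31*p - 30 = (p - 3)*(p^2 - 7*p + 10) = (p - 3)*(p - 2)*(p - 5)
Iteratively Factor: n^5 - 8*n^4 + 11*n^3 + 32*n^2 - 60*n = (n - 2)*(n^4 - 6*n^3 - n^2 + 30*n) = (n - 2)*(n + 2)*(n^3 - 8*n^2 + 15*n) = (n - 5)*(n - 2)*(n + 2)*(n^2 - 3*n) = n*(n - 5)*(n - 2)*(n + 2)*(n - 3)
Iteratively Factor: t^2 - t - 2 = (t + 1)*(t - 2)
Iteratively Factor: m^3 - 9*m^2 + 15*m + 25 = (m + 1)*(m^2 - 10*m + 25) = (m - 5)*(m + 1)*(m - 5)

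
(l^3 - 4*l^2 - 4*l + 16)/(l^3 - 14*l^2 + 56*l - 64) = (l + 2)/(l - 8)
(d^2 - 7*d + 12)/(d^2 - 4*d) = (d - 3)/d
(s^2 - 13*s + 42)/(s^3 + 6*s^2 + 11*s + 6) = (s^2 - 13*s + 42)/(s^3 + 6*s^2 + 11*s + 6)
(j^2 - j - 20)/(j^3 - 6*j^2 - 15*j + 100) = 1/(j - 5)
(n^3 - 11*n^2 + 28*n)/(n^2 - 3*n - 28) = n*(n - 4)/(n + 4)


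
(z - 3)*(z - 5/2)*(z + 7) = z^3 + 3*z^2/2 - 31*z + 105/2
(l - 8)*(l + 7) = l^2 - l - 56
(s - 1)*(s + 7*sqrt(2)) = s^2 - s + 7*sqrt(2)*s - 7*sqrt(2)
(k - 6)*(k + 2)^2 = k^3 - 2*k^2 - 20*k - 24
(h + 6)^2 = h^2 + 12*h + 36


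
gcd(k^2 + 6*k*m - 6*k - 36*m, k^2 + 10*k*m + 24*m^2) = k + 6*m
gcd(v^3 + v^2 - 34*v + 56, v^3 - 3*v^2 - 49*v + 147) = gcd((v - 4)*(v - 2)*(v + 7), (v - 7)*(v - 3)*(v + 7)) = v + 7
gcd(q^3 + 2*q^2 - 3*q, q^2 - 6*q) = q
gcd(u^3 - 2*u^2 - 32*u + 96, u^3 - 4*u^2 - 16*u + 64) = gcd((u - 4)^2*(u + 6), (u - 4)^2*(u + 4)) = u^2 - 8*u + 16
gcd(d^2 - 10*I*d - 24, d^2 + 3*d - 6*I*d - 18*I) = d - 6*I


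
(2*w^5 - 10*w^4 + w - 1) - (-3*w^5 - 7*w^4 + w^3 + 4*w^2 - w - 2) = 5*w^5 - 3*w^4 - w^3 - 4*w^2 + 2*w + 1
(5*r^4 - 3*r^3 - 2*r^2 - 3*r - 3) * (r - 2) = 5*r^5 - 13*r^4 + 4*r^3 + r^2 + 3*r + 6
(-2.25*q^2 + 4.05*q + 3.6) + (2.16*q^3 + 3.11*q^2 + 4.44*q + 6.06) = 2.16*q^3 + 0.86*q^2 + 8.49*q + 9.66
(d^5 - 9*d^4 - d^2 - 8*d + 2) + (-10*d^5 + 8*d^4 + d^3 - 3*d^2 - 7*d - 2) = -9*d^5 - d^4 + d^3 - 4*d^2 - 15*d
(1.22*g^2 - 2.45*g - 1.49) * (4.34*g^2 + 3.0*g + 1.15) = 5.2948*g^4 - 6.973*g^3 - 12.4136*g^2 - 7.2875*g - 1.7135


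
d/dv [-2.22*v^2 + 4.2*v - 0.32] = 4.2 - 4.44*v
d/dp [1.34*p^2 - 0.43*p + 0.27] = 2.68*p - 0.43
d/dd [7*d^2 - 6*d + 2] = 14*d - 6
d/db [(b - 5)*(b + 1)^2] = 3*(b - 3)*(b + 1)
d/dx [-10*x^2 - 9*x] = -20*x - 9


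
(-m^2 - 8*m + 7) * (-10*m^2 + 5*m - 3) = 10*m^4 + 75*m^3 - 107*m^2 + 59*m - 21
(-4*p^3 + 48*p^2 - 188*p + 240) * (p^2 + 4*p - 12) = -4*p^5 + 32*p^4 + 52*p^3 - 1088*p^2 + 3216*p - 2880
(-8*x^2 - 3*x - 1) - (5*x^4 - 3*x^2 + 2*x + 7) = -5*x^4 - 5*x^2 - 5*x - 8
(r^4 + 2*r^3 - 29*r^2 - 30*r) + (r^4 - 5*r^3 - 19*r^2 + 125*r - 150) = 2*r^4 - 3*r^3 - 48*r^2 + 95*r - 150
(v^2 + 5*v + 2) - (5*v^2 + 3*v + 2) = -4*v^2 + 2*v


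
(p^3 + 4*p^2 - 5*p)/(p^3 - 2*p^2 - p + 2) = p*(p + 5)/(p^2 - p - 2)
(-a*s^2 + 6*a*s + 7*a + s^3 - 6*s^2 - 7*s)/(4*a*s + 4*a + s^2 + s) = (-a*s + 7*a + s^2 - 7*s)/(4*a + s)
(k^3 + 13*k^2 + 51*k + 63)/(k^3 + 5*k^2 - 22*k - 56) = (k^2 + 6*k + 9)/(k^2 - 2*k - 8)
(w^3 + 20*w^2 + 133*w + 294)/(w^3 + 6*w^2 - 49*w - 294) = (w + 7)/(w - 7)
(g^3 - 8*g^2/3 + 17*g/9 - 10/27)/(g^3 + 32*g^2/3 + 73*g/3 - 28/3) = (9*g^2 - 21*g + 10)/(9*(g^2 + 11*g + 28))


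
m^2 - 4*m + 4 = (m - 2)^2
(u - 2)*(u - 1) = u^2 - 3*u + 2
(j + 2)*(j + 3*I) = j^2 + 2*j + 3*I*j + 6*I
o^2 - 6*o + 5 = (o - 5)*(o - 1)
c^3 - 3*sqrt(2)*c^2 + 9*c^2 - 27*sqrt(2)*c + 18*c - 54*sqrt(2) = (c + 3)*(c + 6)*(c - 3*sqrt(2))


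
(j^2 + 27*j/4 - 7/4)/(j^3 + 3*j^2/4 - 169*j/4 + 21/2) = 1/(j - 6)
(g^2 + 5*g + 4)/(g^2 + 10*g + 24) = (g + 1)/(g + 6)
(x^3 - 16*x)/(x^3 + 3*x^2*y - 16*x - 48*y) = x/(x + 3*y)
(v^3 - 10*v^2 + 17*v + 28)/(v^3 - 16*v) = (v^2 - 6*v - 7)/(v*(v + 4))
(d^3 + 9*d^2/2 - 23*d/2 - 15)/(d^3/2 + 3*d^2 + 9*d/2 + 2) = (2*d^2 + 7*d - 30)/(d^2 + 5*d + 4)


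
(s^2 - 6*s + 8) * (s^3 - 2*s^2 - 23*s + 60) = s^5 - 8*s^4 - 3*s^3 + 182*s^2 - 544*s + 480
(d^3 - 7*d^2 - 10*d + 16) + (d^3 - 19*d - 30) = 2*d^3 - 7*d^2 - 29*d - 14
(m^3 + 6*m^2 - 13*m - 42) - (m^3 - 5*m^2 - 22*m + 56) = 11*m^2 + 9*m - 98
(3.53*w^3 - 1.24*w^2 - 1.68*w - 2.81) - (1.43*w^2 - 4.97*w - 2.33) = 3.53*w^3 - 2.67*w^2 + 3.29*w - 0.48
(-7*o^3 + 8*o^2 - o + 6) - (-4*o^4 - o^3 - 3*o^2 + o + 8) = 4*o^4 - 6*o^3 + 11*o^2 - 2*o - 2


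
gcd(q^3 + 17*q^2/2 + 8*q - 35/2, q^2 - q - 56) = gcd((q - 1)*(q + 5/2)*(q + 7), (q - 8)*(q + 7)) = q + 7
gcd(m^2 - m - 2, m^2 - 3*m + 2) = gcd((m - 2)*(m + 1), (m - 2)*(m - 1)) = m - 2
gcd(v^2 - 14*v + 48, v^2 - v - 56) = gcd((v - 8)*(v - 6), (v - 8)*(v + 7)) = v - 8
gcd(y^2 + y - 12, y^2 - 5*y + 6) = y - 3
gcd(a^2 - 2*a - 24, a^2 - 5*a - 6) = a - 6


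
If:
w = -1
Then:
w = -1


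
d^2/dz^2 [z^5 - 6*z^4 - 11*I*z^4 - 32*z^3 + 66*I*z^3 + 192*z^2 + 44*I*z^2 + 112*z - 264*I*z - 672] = 20*z^3 + z^2*(-72 - 132*I) + z*(-192 + 396*I) + 384 + 88*I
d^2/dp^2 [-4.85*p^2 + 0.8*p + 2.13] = -9.70000000000000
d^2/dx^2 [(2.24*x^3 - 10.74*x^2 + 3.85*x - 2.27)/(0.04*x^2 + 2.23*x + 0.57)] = (24.104784*x^3 + 18.531024*x^2 + 2.625072*x - 39.239776)/(6.4e-5*x^6 + 0.010704*x^5 + 0.599484*x^4 + 11.394631*x^3 + 8.542647*x^2 + 2.173581*x + 0.185193)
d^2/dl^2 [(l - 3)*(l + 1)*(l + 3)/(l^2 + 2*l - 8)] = 2*(l^3 - 51*l^2 - 78*l - 188)/(l^6 + 6*l^5 - 12*l^4 - 88*l^3 + 96*l^2 + 384*l - 512)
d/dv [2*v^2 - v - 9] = 4*v - 1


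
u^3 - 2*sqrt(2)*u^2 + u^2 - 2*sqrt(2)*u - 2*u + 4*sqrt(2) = (u - 1)*(u + 2)*(u - 2*sqrt(2))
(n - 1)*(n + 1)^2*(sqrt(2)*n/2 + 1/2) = sqrt(2)*n^4/2 + n^3/2 + sqrt(2)*n^3/2 - sqrt(2)*n^2/2 + n^2/2 - sqrt(2)*n/2 - n/2 - 1/2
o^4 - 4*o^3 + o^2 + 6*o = o*(o - 3)*(o - 2)*(o + 1)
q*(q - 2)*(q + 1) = q^3 - q^2 - 2*q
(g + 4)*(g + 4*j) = g^2 + 4*g*j + 4*g + 16*j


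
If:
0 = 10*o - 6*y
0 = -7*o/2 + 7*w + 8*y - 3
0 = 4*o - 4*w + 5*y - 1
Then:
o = 57/377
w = 163/754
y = 95/377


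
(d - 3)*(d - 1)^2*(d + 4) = d^4 - d^3 - 13*d^2 + 25*d - 12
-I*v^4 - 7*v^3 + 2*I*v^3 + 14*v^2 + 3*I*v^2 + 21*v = v*(v - 3)*(v - 7*I)*(-I*v - I)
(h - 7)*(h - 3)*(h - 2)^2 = h^4 - 14*h^3 + 65*h^2 - 124*h + 84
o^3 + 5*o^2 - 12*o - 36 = (o - 3)*(o + 2)*(o + 6)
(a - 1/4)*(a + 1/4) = a^2 - 1/16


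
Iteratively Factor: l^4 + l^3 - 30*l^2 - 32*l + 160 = (l - 5)*(l^3 + 6*l^2 - 32) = (l - 5)*(l + 4)*(l^2 + 2*l - 8) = (l - 5)*(l - 2)*(l + 4)*(l + 4)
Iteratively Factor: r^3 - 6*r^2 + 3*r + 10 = (r - 2)*(r^2 - 4*r - 5) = (r - 2)*(r + 1)*(r - 5)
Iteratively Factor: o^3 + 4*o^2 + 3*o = (o)*(o^2 + 4*o + 3) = o*(o + 3)*(o + 1)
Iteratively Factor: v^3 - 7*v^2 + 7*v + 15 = (v - 3)*(v^2 - 4*v - 5) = (v - 5)*(v - 3)*(v + 1)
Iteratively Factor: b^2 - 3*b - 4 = (b - 4)*(b + 1)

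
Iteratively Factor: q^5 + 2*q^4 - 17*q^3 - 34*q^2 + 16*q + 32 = (q + 4)*(q^4 - 2*q^3 - 9*q^2 + 2*q + 8) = (q - 4)*(q + 4)*(q^3 + 2*q^2 - q - 2) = (q - 4)*(q + 1)*(q + 4)*(q^2 + q - 2) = (q - 4)*(q + 1)*(q + 2)*(q + 4)*(q - 1)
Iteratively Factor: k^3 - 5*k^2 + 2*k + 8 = (k + 1)*(k^2 - 6*k + 8) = (k - 2)*(k + 1)*(k - 4)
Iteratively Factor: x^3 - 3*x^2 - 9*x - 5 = (x + 1)*(x^2 - 4*x - 5) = (x - 5)*(x + 1)*(x + 1)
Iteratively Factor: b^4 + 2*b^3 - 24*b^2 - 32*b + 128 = (b - 2)*(b^3 + 4*b^2 - 16*b - 64) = (b - 2)*(b + 4)*(b^2 - 16) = (b - 4)*(b - 2)*(b + 4)*(b + 4)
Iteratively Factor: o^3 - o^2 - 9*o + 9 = (o + 3)*(o^2 - 4*o + 3) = (o - 3)*(o + 3)*(o - 1)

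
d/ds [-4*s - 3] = -4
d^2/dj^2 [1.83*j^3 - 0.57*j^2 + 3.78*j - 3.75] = 10.98*j - 1.14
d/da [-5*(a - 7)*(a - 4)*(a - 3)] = -15*a^2 + 140*a - 305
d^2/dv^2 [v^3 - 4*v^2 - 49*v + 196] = 6*v - 8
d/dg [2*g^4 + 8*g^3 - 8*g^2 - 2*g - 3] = 8*g^3 + 24*g^2 - 16*g - 2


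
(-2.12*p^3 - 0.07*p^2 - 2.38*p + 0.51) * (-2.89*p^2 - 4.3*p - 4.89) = 6.1268*p^5 + 9.3183*p^4 + 17.546*p^3 + 9.1024*p^2 + 9.4452*p - 2.4939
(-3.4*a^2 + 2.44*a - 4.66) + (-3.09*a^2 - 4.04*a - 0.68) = -6.49*a^2 - 1.6*a - 5.34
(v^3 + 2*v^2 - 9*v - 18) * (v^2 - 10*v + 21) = v^5 - 8*v^4 - 8*v^3 + 114*v^2 - 9*v - 378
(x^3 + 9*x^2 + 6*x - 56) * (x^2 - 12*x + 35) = x^5 - 3*x^4 - 67*x^3 + 187*x^2 + 882*x - 1960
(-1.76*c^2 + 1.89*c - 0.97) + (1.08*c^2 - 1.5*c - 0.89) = -0.68*c^2 + 0.39*c - 1.86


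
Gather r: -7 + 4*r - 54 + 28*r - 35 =32*r - 96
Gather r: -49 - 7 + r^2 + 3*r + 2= r^2 + 3*r - 54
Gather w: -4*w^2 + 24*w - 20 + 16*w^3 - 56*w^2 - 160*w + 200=16*w^3 - 60*w^2 - 136*w + 180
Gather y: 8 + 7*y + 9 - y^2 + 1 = -y^2 + 7*y + 18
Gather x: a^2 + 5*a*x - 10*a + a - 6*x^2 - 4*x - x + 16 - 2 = a^2 - 9*a - 6*x^2 + x*(5*a - 5) + 14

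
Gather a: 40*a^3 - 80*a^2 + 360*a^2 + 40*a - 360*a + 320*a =40*a^3 + 280*a^2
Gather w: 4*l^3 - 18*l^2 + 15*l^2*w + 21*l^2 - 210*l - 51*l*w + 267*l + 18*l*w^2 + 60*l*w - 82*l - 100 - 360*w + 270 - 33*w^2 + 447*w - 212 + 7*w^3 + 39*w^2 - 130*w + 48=4*l^3 + 3*l^2 - 25*l + 7*w^3 + w^2*(18*l + 6) + w*(15*l^2 + 9*l - 43) + 6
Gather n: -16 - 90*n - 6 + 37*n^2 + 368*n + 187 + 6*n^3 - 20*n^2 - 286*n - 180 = 6*n^3 + 17*n^2 - 8*n - 15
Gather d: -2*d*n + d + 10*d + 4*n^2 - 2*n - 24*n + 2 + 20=d*(11 - 2*n) + 4*n^2 - 26*n + 22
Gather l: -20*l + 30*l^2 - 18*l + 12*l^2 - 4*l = 42*l^2 - 42*l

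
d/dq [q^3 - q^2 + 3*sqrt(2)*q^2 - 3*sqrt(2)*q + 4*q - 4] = 3*q^2 - 2*q + 6*sqrt(2)*q - 3*sqrt(2) + 4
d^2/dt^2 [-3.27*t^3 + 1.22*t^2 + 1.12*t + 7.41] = 2.44 - 19.62*t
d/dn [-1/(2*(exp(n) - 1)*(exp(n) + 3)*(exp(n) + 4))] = ((exp(n) - 1)*(exp(n) + 3) + (exp(n) - 1)*(exp(n) + 4) + (exp(n) + 3)*(exp(n) + 4))/(8*(exp(n) + 3)^2*(exp(n) + 4)^2*sinh(n/2)^2)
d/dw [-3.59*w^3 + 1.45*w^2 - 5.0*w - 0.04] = -10.77*w^2 + 2.9*w - 5.0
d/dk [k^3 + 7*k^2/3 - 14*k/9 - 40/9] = 3*k^2 + 14*k/3 - 14/9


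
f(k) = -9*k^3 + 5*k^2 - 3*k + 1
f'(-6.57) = -1234.15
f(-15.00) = 31546.00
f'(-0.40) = -11.32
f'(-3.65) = -399.21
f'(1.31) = -36.23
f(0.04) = 0.89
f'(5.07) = -646.33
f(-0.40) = 3.58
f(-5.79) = 1932.93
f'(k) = -27*k^2 + 10*k - 3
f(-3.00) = 298.00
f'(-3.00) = -276.00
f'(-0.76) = -26.20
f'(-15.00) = -6228.00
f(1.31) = -14.58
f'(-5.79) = -966.05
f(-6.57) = 2788.88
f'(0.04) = -2.64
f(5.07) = -1058.60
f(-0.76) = 10.12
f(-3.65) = 516.21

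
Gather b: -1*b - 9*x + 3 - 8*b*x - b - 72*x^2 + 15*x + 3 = b*(-8*x - 2) - 72*x^2 + 6*x + 6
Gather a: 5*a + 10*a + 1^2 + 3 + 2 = 15*a + 6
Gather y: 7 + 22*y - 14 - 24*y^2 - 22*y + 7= -24*y^2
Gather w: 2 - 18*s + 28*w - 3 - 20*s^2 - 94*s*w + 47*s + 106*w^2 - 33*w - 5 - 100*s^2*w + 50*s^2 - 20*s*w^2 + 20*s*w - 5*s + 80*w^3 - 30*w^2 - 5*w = 30*s^2 + 24*s + 80*w^3 + w^2*(76 - 20*s) + w*(-100*s^2 - 74*s - 10) - 6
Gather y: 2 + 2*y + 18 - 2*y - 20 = 0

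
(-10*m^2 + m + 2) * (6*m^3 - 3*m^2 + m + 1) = -60*m^5 + 36*m^4 - m^3 - 15*m^2 + 3*m + 2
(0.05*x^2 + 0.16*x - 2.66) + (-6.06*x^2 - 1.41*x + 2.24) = -6.01*x^2 - 1.25*x - 0.42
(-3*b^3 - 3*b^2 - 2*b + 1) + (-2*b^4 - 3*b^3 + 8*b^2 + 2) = -2*b^4 - 6*b^3 + 5*b^2 - 2*b + 3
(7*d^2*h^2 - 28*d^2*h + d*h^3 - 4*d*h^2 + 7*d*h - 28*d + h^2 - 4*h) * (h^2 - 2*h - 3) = 7*d^2*h^4 - 42*d^2*h^3 + 35*d^2*h^2 + 84*d^2*h + d*h^5 - 6*d*h^4 + 12*d*h^3 - 30*d*h^2 + 35*d*h + 84*d + h^4 - 6*h^3 + 5*h^2 + 12*h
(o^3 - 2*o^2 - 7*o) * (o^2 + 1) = o^5 - 2*o^4 - 6*o^3 - 2*o^2 - 7*o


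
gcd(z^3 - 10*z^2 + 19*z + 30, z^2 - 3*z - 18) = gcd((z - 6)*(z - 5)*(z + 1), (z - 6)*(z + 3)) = z - 6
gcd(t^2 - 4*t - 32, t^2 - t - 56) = t - 8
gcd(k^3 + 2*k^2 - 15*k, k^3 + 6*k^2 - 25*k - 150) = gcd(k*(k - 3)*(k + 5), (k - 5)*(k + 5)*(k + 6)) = k + 5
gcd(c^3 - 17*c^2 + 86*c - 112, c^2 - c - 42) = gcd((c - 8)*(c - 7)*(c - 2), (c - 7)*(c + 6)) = c - 7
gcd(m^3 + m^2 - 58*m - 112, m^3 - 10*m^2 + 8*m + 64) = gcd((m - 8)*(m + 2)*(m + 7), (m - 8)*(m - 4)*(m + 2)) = m^2 - 6*m - 16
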